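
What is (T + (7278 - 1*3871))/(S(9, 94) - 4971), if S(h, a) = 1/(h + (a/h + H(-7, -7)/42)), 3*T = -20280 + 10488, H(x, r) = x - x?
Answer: -25025/869916 ≈ -0.028767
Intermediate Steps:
H(x, r) = 0
T = -3264 (T = (-20280 + 10488)/3 = (1/3)*(-9792) = -3264)
S(h, a) = 1/(h + a/h) (S(h, a) = 1/(h + (a/h + 0/42)) = 1/(h + (a/h + 0*(1/42))) = 1/(h + (a/h + 0)) = 1/(h + a/h))
(T + (7278 - 1*3871))/(S(9, 94) - 4971) = (-3264 + (7278 - 1*3871))/(9/(94 + 9**2) - 4971) = (-3264 + (7278 - 3871))/(9/(94 + 81) - 4971) = (-3264 + 3407)/(9/175 - 4971) = 143/(9*(1/175) - 4971) = 143/(9/175 - 4971) = 143/(-869916/175) = 143*(-175/869916) = -25025/869916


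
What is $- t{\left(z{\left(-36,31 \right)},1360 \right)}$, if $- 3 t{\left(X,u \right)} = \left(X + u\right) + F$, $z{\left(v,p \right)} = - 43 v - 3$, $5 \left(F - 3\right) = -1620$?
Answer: $\frac{2584}{3} \approx 861.33$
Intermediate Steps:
$F = -321$ ($F = 3 + \frac{1}{5} \left(-1620\right) = 3 - 324 = -321$)
$z{\left(v,p \right)} = -3 - 43 v$
$t{\left(X,u \right)} = 107 - \frac{X}{3} - \frac{u}{3}$ ($t{\left(X,u \right)} = - \frac{\left(X + u\right) - 321}{3} = - \frac{-321 + X + u}{3} = 107 - \frac{X}{3} - \frac{u}{3}$)
$- t{\left(z{\left(-36,31 \right)},1360 \right)} = - (107 - \frac{-3 - -1548}{3} - \frac{1360}{3}) = - (107 - \frac{-3 + 1548}{3} - \frac{1360}{3}) = - (107 - 515 - \frac{1360}{3}) = \left(-1\right) \left(- \frac{2584}{3}\right) = \frac{2584}{3}$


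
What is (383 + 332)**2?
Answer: 511225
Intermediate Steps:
(383 + 332)**2 = 715**2 = 511225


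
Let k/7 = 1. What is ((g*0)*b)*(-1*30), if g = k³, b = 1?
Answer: 0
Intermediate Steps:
k = 7 (k = 7*1 = 7)
g = 343 (g = 7³ = 343)
((g*0)*b)*(-1*30) = ((343*0)*1)*(-1*30) = (0*1)*(-30) = 0*(-30) = 0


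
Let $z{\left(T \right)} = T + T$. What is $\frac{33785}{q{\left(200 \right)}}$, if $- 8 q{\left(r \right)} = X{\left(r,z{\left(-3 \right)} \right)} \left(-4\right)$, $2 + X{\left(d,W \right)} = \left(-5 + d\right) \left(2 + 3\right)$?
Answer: $\frac{67570}{973} \approx 69.445$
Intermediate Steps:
$z{\left(T \right)} = 2 T$
$X{\left(d,W \right)} = -27 + 5 d$ ($X{\left(d,W \right)} = -2 + \left(-5 + d\right) \left(2 + 3\right) = -2 + \left(-5 + d\right) 5 = -2 + \left(-25 + 5 d\right) = -27 + 5 d$)
$q{\left(r \right)} = - \frac{27}{2} + \frac{5 r}{2}$ ($q{\left(r \right)} = - \frac{\left(-27 + 5 r\right) \left(-4\right)}{8} = - \frac{108 - 20 r}{8} = - \frac{27}{2} + \frac{5 r}{2}$)
$\frac{33785}{q{\left(200 \right)}} = \frac{33785}{- \frac{27}{2} + \frac{5}{2} \cdot 200} = \frac{33785}{- \frac{27}{2} + 500} = \frac{33785}{\frac{973}{2}} = 33785 \cdot \frac{2}{973} = \frac{67570}{973}$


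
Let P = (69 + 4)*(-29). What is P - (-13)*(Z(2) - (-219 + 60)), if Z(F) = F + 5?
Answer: 41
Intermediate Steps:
P = -2117 (P = 73*(-29) = -2117)
Z(F) = 5 + F
P - (-13)*(Z(2) - (-219 + 60)) = -2117 - (-13)*((5 + 2) - (-219 + 60)) = -2117 - (-13)*(7 - 1*(-159)) = -2117 - (-13)*(7 + 159) = -2117 - (-13)*166 = -2117 - 1*(-2158) = -2117 + 2158 = 41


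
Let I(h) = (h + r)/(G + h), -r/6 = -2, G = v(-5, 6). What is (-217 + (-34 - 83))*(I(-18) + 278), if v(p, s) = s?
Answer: -93019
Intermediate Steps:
G = 6
r = 12 (r = -6*(-2) = 12)
I(h) = (12 + h)/(6 + h) (I(h) = (h + 12)/(6 + h) = (12 + h)/(6 + h))
(-217 + (-34 - 83))*(I(-18) + 278) = (-217 + (-34 - 83))*((12 - 18)/(6 - 18) + 278) = (-217 - 117)*(-6/(-12) + 278) = -334*(-1/12*(-6) + 278) = -334*(1/2 + 278) = -334*557/2 = -93019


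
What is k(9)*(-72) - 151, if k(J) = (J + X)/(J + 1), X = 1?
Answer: -223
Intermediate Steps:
k(J) = 1 (k(J) = (J + 1)/(J + 1) = (1 + J)/(1 + J) = 1)
k(9)*(-72) - 151 = 1*(-72) - 151 = -72 - 151 = -223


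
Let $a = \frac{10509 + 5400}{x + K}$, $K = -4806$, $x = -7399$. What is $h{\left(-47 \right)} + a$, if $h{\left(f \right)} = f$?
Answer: $- \frac{589544}{12205} \approx -48.303$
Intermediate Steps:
$a = - \frac{15909}{12205}$ ($a = \frac{10509 + 5400}{-7399 - 4806} = \frac{15909}{-12205} = 15909 \left(- \frac{1}{12205}\right) = - \frac{15909}{12205} \approx -1.3035$)
$h{\left(-47 \right)} + a = -47 - \frac{15909}{12205} = - \frac{589544}{12205}$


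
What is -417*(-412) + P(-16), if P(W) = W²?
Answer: 172060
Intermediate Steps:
-417*(-412) + P(-16) = -417*(-412) + (-16)² = 171804 + 256 = 172060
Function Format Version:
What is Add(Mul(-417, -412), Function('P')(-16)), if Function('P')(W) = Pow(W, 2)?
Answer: 172060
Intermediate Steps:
Add(Mul(-417, -412), Function('P')(-16)) = Add(Mul(-417, -412), Pow(-16, 2)) = Add(171804, 256) = 172060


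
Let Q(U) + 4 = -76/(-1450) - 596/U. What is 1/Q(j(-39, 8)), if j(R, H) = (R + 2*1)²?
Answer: -992525/4350178 ≈ -0.22816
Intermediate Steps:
j(R, H) = (2 + R)² (j(R, H) = (R + 2)² = (2 + R)²)
Q(U) = -2862/725 - 596/U (Q(U) = -4 + (-76/(-1450) - 596/U) = -4 + (-76*(-1/1450) - 596/U) = -4 + (38/725 - 596/U) = -2862/725 - 596/U)
1/Q(j(-39, 8)) = 1/(-2862/725 - 596/(2 - 39)²) = 1/(-2862/725 - 596/((-37)²)) = 1/(-2862/725 - 596/1369) = 1/(-4350178/992525) = -992525/4350178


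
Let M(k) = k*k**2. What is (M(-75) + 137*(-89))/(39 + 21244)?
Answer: -434068/21283 ≈ -20.395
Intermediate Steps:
M(k) = k**3
(M(-75) + 137*(-89))/(39 + 21244) = ((-75)**3 + 137*(-89))/(39 + 21244) = (-421875 - 12193)/21283 = -434068*1/21283 = -434068/21283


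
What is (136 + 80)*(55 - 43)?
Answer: 2592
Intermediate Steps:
(136 + 80)*(55 - 43) = 216*12 = 2592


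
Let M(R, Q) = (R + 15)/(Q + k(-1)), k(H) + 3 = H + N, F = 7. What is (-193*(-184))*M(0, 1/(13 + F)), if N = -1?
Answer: -3551200/33 ≈ -1.0761e+5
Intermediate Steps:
k(H) = -4 + H (k(H) = -3 + (H - 1) = -3 + (-1 + H) = -4 + H)
M(R, Q) = (15 + R)/(-5 + Q) (M(R, Q) = (R + 15)/(Q + (-4 - 1)) = (15 + R)/(Q - 5) = (15 + R)/(-5 + Q))
(-193*(-184))*M(0, 1/(13 + F)) = (-193*(-184))*((15 + 0)/(-5 + 1/(13 + 7))) = 35512*(15/(-5 + 1/20)) = 35512*(15/(-99/20)) = 35512*(-20/99*15) = 35512*(-100/33) = -3551200/33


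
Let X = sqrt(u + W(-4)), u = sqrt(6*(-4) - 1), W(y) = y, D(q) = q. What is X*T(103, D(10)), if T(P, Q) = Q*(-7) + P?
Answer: 33*sqrt(-4 + 5*I) ≈ 36.173 + 75.263*I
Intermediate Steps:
T(P, Q) = P - 7*Q (T(P, Q) = -7*Q + P = P - 7*Q)
u = 5*I (u = sqrt(-24 - 1) = sqrt(-25) = 5*I ≈ 5.0*I)
X = sqrt(-4 + 5*I) (X = sqrt(5*I - 4) = sqrt(-4 + 5*I) ≈ 1.0962 + 2.2807*I)
X*T(103, D(10)) = sqrt(-4 + 5*I)*(103 - 7*10) = sqrt(-4 + 5*I)*(103 - 70) = sqrt(-4 + 5*I)*33 = 33*sqrt(-4 + 5*I)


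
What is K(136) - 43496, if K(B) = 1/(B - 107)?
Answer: -1261383/29 ≈ -43496.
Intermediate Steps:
K(B) = 1/(-107 + B)
K(136) - 43496 = 1/(-107 + 136) - 43496 = 1/29 - 43496 = -1261383/29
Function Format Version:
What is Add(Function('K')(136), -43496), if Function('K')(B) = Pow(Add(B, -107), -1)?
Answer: Rational(-1261383, 29) ≈ -43496.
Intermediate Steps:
Function('K')(B) = Pow(Add(-107, B), -1)
Add(Function('K')(136), -43496) = Add(Pow(Add(-107, 136), -1), -43496) = Add(Pow(29, -1), -43496) = Add(Rational(1, 29), -43496) = Rational(-1261383, 29)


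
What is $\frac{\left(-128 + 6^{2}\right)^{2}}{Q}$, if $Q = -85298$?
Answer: $- \frac{4232}{42649} \approx -0.099229$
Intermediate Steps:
$\frac{\left(-128 + 6^{2}\right)^{2}}{Q} = \frac{\left(-128 + 6^{2}\right)^{2}}{-85298} = \left(-128 + 36\right)^{2} \left(- \frac{1}{85298}\right) = \left(-92\right)^{2} \left(- \frac{1}{85298}\right) = 8464 \left(- \frac{1}{85298}\right) = - \frac{4232}{42649}$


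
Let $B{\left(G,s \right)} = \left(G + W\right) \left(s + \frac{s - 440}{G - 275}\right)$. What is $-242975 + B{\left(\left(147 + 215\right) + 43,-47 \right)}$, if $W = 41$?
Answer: $- \frac{17264506}{65} \approx -2.6561 \cdot 10^{5}$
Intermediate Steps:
$B{\left(G,s \right)} = \left(41 + G\right) \left(s + \frac{-440 + s}{-275 + G}\right)$ ($B{\left(G,s \right)} = \left(G + 41\right) \left(s + \frac{s - 440}{G - 275}\right) = \left(41 + G\right) \left(s + \frac{-440 + s}{-275 + G}\right)$)
$-242975 + B{\left(\left(147 + 215\right) + 43,-47 \right)} = -242975 + \frac{-18040 - -527998 - 440 \left(\left(147 + 215\right) + 43\right) - 47 \left(\left(147 + 215\right) + 43\right)^{2} - 233 \left(\left(147 + 215\right) + 43\right) \left(-47\right)}{-275 + \left(\left(147 + 215\right) + 43\right)} = -242975 + \frac{-18040 + 527998 - 440 \left(362 + 43\right) - 47 \left(362 + 43\right)^{2} - 233 \left(362 + 43\right) \left(-47\right)}{-275 + \left(362 + 43\right)} = -242975 + \frac{-18040 + 527998 - 178200 - 47 \cdot 405^{2} - 94365 \left(-47\right)}{-275 + 405} = -242975 + \frac{-18040 + 527998 - 178200 - 7709175 + 4435155}{130} = -242975 + \frac{1}{130} \left(-2942262\right) = -242975 - \frac{1471131}{65} = - \frac{17264506}{65}$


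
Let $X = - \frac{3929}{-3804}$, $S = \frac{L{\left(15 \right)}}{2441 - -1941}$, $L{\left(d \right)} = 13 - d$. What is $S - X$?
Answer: $- \frac{8612243}{8334564} \approx -1.0333$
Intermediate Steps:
$S = - \frac{1}{2191}$ ($S = \frac{13 - 15}{2441 - -1941} = \frac{13 - 15}{2441 + 1941} = - \frac{2}{4382} = \left(-2\right) \frac{1}{4382} = - \frac{1}{2191} \approx -0.00045641$)
$X = \frac{3929}{3804}$ ($X = \left(-3929\right) \left(- \frac{1}{3804}\right) = \frac{3929}{3804} \approx 1.0329$)
$S - X = - \frac{1}{2191} - \frac{3929}{3804} = - \frac{8612243}{8334564}$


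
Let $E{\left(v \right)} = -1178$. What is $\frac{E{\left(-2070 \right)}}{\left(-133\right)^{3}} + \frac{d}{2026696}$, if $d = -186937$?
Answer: $- \frac{3288777857}{35850225544} \approx -0.091737$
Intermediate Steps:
$\frac{E{\left(-2070 \right)}}{\left(-133\right)^{3}} + \frac{d}{2026696} = - \frac{1178}{\left(-133\right)^{3}} - \frac{186937}{2026696} = - \frac{1178}{-2352637} - \frac{186937}{2026696} = \left(-1178\right) \left(- \frac{1}{2352637}\right) - \frac{186937}{2026696} = \frac{62}{123823} - \frac{186937}{2026696} = - \frac{3288777857}{35850225544}$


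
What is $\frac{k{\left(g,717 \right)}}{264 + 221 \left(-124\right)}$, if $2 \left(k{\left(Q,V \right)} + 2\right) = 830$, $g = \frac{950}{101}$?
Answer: $- \frac{7}{460} \approx -0.015217$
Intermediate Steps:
$g = \frac{950}{101}$ ($g = 950 \cdot \frac{1}{101} = \frac{950}{101} \approx 9.4059$)
$k{\left(Q,V \right)} = 413$ ($k{\left(Q,V \right)} = -2 + \frac{1}{2} \cdot 830 = -2 + 415 = 413$)
$\frac{k{\left(g,717 \right)}}{264 + 221 \left(-124\right)} = \frac{413}{264 + 221 \left(-124\right)} = \frac{413}{264 - 27404} = \frac{413}{-27140} = 413 \left(- \frac{1}{27140}\right) = - \frac{7}{460}$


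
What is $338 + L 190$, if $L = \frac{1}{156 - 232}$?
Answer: $\frac{671}{2} \approx 335.5$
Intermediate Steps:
$L = - \frac{1}{76}$ ($L = \frac{1}{-76} = - \frac{1}{76} \approx -0.013158$)
$338 + L 190 = 338 - \frac{5}{2} = \frac{671}{2}$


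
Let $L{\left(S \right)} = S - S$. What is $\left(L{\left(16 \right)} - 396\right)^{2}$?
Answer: $156816$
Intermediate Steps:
$L{\left(S \right)} = 0$
$\left(L{\left(16 \right)} - 396\right)^{2} = \left(0 - 396\right)^{2} = \left(-396\right)^{2} = 156816$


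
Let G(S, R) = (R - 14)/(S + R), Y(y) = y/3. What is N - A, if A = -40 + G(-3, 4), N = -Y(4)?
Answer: 146/3 ≈ 48.667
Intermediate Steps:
Y(y) = y/3 (Y(y) = y*(⅓) = y/3)
N = -4/3 ≈ -1.3333
G(S, R) = (-14 + R)/(R + S)
A = -50 (A = -40 + (-14 + 4)/(4 - 3) = -40 - 10/1 = -40 + 1*(-10) = -40 - 10 = -50)
N - A = -4/3 - 1*(-50) = -4/3 + 50 = 146/3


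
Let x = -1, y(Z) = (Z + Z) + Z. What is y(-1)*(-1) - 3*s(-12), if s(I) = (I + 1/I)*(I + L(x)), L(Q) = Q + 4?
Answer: -1293/4 ≈ -323.25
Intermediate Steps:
y(Z) = 3*Z (y(Z) = 2*Z + Z = 3*Z)
L(Q) = 4 + Q
s(I) = (3 + I)*(I + 1/I) (s(I) = (I + 1/I)*(I + (4 - 1)) = (I + 1/I)*(I + 3) = (I + 1/I)*(3 + I) = (3 + I)*(I + 1/I))
y(-1)*(-1) - 3*s(-12) = (3*(-1))*(-1) - 3*(1 + (-12)² + 3*(-12) + 3/(-12)) = -3*(-1) - 3*(1 + 144 - 36 + 3*(-1/12)) = 3 - 3*(1 + 144 - 36 - ¼) = 3 - 3*435/4 = 3 - 1305/4 = -1293/4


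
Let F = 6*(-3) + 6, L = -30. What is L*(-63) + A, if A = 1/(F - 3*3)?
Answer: 39689/21 ≈ 1890.0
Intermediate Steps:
F = -12 (F = -18 + 6 = -12)
A = -1/21 (A = 1/(-12 - 3*3) = 1/(-12 - 9) = 1/(-21) = -1/21 ≈ -0.047619)
L*(-63) + A = -30*(-63) - 1/21 = 1890 - 1/21 = 39689/21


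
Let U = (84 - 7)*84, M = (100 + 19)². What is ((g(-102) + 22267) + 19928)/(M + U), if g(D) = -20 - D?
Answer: 42277/20629 ≈ 2.0494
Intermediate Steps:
M = 14161 (M = 119² = 14161)
U = 6468 (U = 77*84 = 6468)
((g(-102) + 22267) + 19928)/(M + U) = (((-20 - 1*(-102)) + 22267) + 19928)/(14161 + 6468) = (((-20 + 102) + 22267) + 19928)/20629 = ((82 + 22267) + 19928)*(1/20629) = (22349 + 19928)*(1/20629) = 42277*(1/20629) = 42277/20629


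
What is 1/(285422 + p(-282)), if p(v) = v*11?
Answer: 1/282320 ≈ 3.5421e-6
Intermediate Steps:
p(v) = 11*v
1/(285422 + p(-282)) = 1/(285422 + 11*(-282)) = 1/(285422 - 3102) = 1/282320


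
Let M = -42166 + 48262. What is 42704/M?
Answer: 2669/381 ≈ 7.0052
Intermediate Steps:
M = 6096
42704/M = 42704/6096 = 42704*(1/6096) = 2669/381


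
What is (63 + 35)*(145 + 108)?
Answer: 24794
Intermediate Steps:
(63 + 35)*(145 + 108) = 98*253 = 24794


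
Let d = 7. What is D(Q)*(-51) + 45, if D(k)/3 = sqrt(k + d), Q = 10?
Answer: 45 - 153*sqrt(17) ≈ -585.83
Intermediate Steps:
D(k) = 3*sqrt(7 + k) (D(k) = 3*sqrt(k + 7) = 3*sqrt(7 + k))
D(Q)*(-51) + 45 = (3*sqrt(7 + 10))*(-51) + 45 = (3*sqrt(17))*(-51) + 45 = -153*sqrt(17) + 45 = 45 - 153*sqrt(17)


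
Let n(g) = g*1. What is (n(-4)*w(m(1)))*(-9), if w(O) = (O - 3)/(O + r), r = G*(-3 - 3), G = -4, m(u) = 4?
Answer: 9/7 ≈ 1.2857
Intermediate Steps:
n(g) = g
r = 24 (r = -4*(-3 - 3) = -4*(-6) = 24)
w(O) = (-3 + O)/(24 + O) (w(O) = (O - 3)/(O + 24) = (-3 + O)/(24 + O))
(n(-4)*w(m(1)))*(-9) = -4*(-3 + 4)/(24 + 4)*(-9) = -4/28*(-9) = -1/7*(-9) = 9/7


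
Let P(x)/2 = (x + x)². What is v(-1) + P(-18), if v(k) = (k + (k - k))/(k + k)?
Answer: 5185/2 ≈ 2592.5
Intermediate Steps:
v(k) = ½ (v(k) = (k + 0)/((2*k)) = k*(1/(2*k)) = ½)
P(x) = 8*x² (P(x) = 2*(x + x)² = 2*(2*x)² = 2*(4*x²) = 8*x²)
v(-1) + P(-18) = ½ + 8*(-18)² = ½ + 8*324 = ½ + 2592 = 5185/2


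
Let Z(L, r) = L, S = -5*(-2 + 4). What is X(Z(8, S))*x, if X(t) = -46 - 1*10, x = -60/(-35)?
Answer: -96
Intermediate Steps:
S = -10 (S = -5*2 = -10)
x = 12/7 (x = -60*(-1/35) = 12/7 ≈ 1.7143)
X(t) = -56 (X(t) = -46 - 10 = -56)
X(Z(8, S))*x = -56*12/7 = -96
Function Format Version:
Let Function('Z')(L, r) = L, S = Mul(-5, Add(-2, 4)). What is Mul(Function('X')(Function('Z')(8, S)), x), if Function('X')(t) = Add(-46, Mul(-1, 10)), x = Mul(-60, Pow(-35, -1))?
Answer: -96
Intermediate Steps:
S = -10 (S = Mul(-5, 2) = -10)
x = Rational(12, 7) (x = Mul(-60, Rational(-1, 35)) = Rational(12, 7) ≈ 1.7143)
Function('X')(t) = -56 (Function('X')(t) = Add(-46, -10) = -56)
Mul(Function('X')(Function('Z')(8, S)), x) = Mul(-56, Rational(12, 7)) = -96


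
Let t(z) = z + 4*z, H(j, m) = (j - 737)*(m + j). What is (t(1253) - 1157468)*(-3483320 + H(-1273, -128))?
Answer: 768209273930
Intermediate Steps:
H(j, m) = (-737 + j)*(j + m)
t(z) = 5*z
(t(1253) - 1157468)*(-3483320 + H(-1273, -128)) = (5*1253 - 1157468)*(-3483320 + ((-1273)² - 737*(-1273) - 737*(-128) - 1273*(-128))) = (6265 - 1157468)*(-3483320 + (1620529 + 938201 + 94336 + 162944)) = -1151203*(-3483320 + 2816010) = -1151203*(-667310) = 768209273930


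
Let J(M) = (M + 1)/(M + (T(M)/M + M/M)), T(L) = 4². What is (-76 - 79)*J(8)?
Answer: -1395/11 ≈ -126.82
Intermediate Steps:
T(L) = 16
J(M) = (1 + M)/(1 + M + 16/M) (J(M) = (M + 1)/(M + (16/M + M/M)) = (1 + M)/(M + (16/M + 1)) = (1 + M)/(M + (1 + 16/M)) = (1 + M)/(1 + M + 16/M))
(-76 - 79)*J(8) = (-76 - 79)*(8*(1 + 8)/(16 + 8 + 8²)) = -1240*9/(16 + 8 + 64) = -1240*9/88 = -155*9/11 = -1395/11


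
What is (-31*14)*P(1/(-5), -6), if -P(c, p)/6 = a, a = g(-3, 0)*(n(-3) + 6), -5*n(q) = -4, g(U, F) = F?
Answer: 0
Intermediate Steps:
n(q) = 4/5 (n(q) = -1/5*(-4) = 4/5)
a = 0 (a = 0*(4/5 + 6) = 0*(34/5) = 0)
P(c, p) = 0 (P(c, p) = -6*0 = 0)
(-31*14)*P(1/(-5), -6) = -31*14*0 = -434*0 = 0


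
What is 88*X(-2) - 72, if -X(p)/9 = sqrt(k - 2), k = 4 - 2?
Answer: -72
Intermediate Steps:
k = 2
X(p) = 0 (X(p) = -9*sqrt(2 - 2) = -9*sqrt(0) = -9*0 = 0)
88*X(-2) - 72 = 88*0 - 72 = 0 - 72 = -72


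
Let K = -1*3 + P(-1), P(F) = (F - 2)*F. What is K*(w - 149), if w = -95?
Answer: 0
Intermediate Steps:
P(F) = F*(-2 + F) (P(F) = (-2 + F)*F = F*(-2 + F))
K = 0 (K = -1*3 - (-2 - 1) = -3 - 1*(-3) = -3 + 3 = 0)
K*(w - 149) = 0*(-95 - 149) = 0*(-244) = 0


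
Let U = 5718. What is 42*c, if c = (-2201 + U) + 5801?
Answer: 391356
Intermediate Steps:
c = 9318 (c = (-2201 + 5718) + 5801 = 3517 + 5801 = 9318)
42*c = 42*9318 = 391356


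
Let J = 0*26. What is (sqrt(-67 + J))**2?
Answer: -67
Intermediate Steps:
J = 0
(sqrt(-67 + J))**2 = (sqrt(-67 + 0))**2 = (sqrt(-67))**2 = (I*sqrt(67))**2 = -67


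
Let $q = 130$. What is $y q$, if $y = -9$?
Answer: $-1170$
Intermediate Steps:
$y q = \left(-9\right) 130 = -1170$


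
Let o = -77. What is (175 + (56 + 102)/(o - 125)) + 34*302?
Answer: 1054664/101 ≈ 10442.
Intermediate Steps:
(175 + (56 + 102)/(o - 125)) + 34*302 = (175 + (56 + 102)/(-77 - 125)) + 34*302 = (175 + 158/(-202)) + 10268 = (175 + 158*(-1/202)) + 10268 = (175 - 79/101) + 10268 = 17596/101 + 10268 = 1054664/101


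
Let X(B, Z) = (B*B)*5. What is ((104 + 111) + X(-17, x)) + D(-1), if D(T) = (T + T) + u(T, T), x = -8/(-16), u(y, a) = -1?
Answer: 1657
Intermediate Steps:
x = ½ (x = -8*(-1/16) = ½ ≈ 0.50000)
X(B, Z) = 5*B² (X(B, Z) = B²*5 = 5*B²)
D(T) = -1 + 2*T (D(T) = (T + T) - 1 = 2*T - 1 = -1 + 2*T)
((104 + 111) + X(-17, x)) + D(-1) = ((104 + 111) + 5*(-17)²) + (-1 + 2*(-1)) = (215 + 5*289) + (-1 - 2) = (215 + 1445) - 3 = 1660 - 3 = 1657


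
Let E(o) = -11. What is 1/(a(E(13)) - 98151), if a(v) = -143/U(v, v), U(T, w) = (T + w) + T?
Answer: -3/294440 ≈ -1.0189e-5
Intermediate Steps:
U(T, w) = w + 2*T
a(v) = -143/(3*v) (a(v) = -143/(v + 2*v) = -143*1/(3*v) = -143/(3*v))
1/(a(E(13)) - 98151) = 1/(-143/3/(-11) - 98151) = 1/(-143/3*(-1/11) - 98151) = 1/(13/3 - 98151) = 1/(-294440/3) = -3/294440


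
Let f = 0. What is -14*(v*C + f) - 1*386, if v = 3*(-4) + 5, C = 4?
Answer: 6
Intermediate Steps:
v = -7 (v = -12 + 5 = -7)
-14*(v*C + f) - 1*386 = -14*(-7*4 + 0) - 1*386 = -14*(-28 + 0) - 386 = -14*(-28) - 386 = 392 - 386 = 6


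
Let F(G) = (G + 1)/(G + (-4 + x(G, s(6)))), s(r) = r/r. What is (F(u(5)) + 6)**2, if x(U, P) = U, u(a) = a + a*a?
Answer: 134689/3136 ≈ 42.949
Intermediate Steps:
s(r) = 1
u(a) = a + a**2
F(G) = (1 + G)/(-4 + 2*G) (F(G) = (G + 1)/(G + (-4 + G)) = (1 + G)/(-4 + 2*G))
(F(u(5)) + 6)**2 = ((1 + 5*(1 + 5))/(2*(-2 + 5*(1 + 5))) + 6)**2 = ((1 + 5*6)/(2*(-2 + 5*6)) + 6)**2 = ((1 + 30)/(2*(-2 + 30)) + 6)**2 = ((1/2)*31/28 + 6)**2 = ((1/2)*(1/28)*31 + 6)**2 = (31/56 + 6)**2 = (367/56)**2 = 134689/3136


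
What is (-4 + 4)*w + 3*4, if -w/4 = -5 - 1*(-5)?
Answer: 12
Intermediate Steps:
w = 0 (w = -4*(-5 - 1*(-5)) = -4*(-5 + 5) = -4*0 = 0)
(-4 + 4)*w + 3*4 = (-4 + 4)*0 + 3*4 = 0*0 + 12 = 0 + 12 = 12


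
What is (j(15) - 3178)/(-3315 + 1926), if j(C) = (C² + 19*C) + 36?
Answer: 2632/1389 ≈ 1.8949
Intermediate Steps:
j(C) = 36 + C² + 19*C
(j(15) - 3178)/(-3315 + 1926) = ((36 + 15² + 19*15) - 3178)/(-3315 + 1926) = ((36 + 225 + 285) - 3178)/(-1389) = (546 - 3178)*(-1/1389) = -2632*(-1/1389) = 2632/1389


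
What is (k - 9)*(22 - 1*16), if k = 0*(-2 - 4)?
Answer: -54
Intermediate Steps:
k = 0 (k = 0*(-6) = 0)
(k - 9)*(22 - 1*16) = (0 - 9)*(22 - 1*16) = -9*(22 - 16) = -9*6 = -54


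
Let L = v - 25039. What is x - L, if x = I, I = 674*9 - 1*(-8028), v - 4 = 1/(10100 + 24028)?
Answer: 1335394511/34128 ≈ 39129.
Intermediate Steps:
v = 136513/34128 (v = 4 + 1/(10100 + 24028) = 4 + 1/34128 = 136513/34128 ≈ 4.0000)
I = 14094 (I = 6066 + 8028 = 14094)
x = 14094
L = -854394479/34128 (L = 136513/34128 - 25039 = -854394479/34128 ≈ -25035.)
x - L = 14094 - 1*(-854394479/34128) = 14094 + 854394479/34128 = 1335394511/34128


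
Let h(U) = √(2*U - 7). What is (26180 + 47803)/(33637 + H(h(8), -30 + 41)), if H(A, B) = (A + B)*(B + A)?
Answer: 73983/33833 ≈ 2.1867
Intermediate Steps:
h(U) = √(-7 + 2*U)
H(A, B) = (A + B)² (H(A, B) = (A + B)*(A + B) = (A + B)²)
(26180 + 47803)/(33637 + H(h(8), -30 + 41)) = (26180 + 47803)/(33637 + (√(-7 + 2*8) + (-30 + 41))²) = 73983/(33637 + (√(-7 + 16) + 11)²) = 73983/(33637 + (√9 + 11)²) = 73983/(33637 + (3 + 11)²) = 73983/(33637 + 14²) = 73983/(33637 + 196) = 73983/33833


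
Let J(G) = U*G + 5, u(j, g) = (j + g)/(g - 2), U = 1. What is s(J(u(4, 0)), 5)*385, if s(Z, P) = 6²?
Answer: 13860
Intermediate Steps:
u(j, g) = (g + j)/(-2 + g)
J(G) = 5 + G (J(G) = 1*G + 5 = G + 5 = 5 + G)
s(Z, P) = 36
s(J(u(4, 0)), 5)*385 = 36*385 = 13860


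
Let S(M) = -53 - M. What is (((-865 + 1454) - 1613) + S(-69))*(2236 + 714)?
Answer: -2973600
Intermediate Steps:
(((-865 + 1454) - 1613) + S(-69))*(2236 + 714) = (((-865 + 1454) - 1613) + (-53 - 1*(-69)))*(2236 + 714) = ((589 - 1613) + (-53 + 69))*2950 = (-1024 + 16)*2950 = -1008*2950 = -2973600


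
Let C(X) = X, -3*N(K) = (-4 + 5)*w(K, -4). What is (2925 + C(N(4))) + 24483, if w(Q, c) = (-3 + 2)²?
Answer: 82223/3 ≈ 27408.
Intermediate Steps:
w(Q, c) = 1 (w(Q, c) = (-1)² = 1)
N(K) = -⅓ (N(K) = -(-4 + 5)/3 = -1/3 = -⅓*1 = -⅓)
(2925 + C(N(4))) + 24483 = (2925 - ⅓) + 24483 = 8774/3 + 24483 = 82223/3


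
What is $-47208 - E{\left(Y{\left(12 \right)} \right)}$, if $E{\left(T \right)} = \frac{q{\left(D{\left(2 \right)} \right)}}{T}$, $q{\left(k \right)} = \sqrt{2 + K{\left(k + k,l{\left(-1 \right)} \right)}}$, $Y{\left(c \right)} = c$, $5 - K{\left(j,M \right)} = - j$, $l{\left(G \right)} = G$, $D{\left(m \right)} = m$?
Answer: $-47208 - \frac{\sqrt{11}}{12} \approx -47208.0$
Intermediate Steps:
$K{\left(j,M \right)} = 5 + j$ ($K{\left(j,M \right)} = 5 - - j = 5 + j$)
$q{\left(k \right)} = \sqrt{7 + 2 k}$ ($q{\left(k \right)} = \sqrt{2 + \left(5 + \left(k + k\right)\right)} = \sqrt{2 + \left(5 + 2 k\right)} = \sqrt{7 + 2 k}$)
$E{\left(T \right)} = \frac{\sqrt{11}}{T}$ ($E{\left(T \right)} = \frac{\sqrt{7 + 2 \cdot 2}}{T} = \frac{\sqrt{7 + 4}}{T} = \frac{\sqrt{11}}{T}$)
$-47208 - E{\left(Y{\left(12 \right)} \right)} = -47208 - \frac{\sqrt{11}}{12}$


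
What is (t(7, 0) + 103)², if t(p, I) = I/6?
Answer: 10609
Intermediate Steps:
t(p, I) = I/6 (t(p, I) = I*(⅙) = I/6)
(t(7, 0) + 103)² = ((⅙)*0 + 103)² = (0 + 103)² = 103² = 10609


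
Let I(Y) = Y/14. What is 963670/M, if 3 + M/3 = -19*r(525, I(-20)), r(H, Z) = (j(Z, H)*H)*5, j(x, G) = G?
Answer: -481835/39276567 ≈ -0.012268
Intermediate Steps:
I(Y) = Y/14 (I(Y) = Y*(1/14) = Y/14)
r(H, Z) = 5*H² (r(H, Z) = (H*H)*5 = H²*5 = 5*H²)
M = -78553134 (M = -9 + 3*(-95*525²) = -9 + 3*(-95*275625) = -9 + 3*(-19*1378125) = -9 + 3*(-26184375) = -9 - 78553125 = -78553134)
963670/M = 963670/(-78553134) = 963670*(-1/78553134) = -481835/39276567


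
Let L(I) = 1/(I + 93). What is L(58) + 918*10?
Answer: 1386181/151 ≈ 9180.0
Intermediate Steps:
L(I) = 1/(93 + I)
L(58) + 918*10 = 1/(93 + 58) + 918*10 = 1/151 + 9180 = 1386181/151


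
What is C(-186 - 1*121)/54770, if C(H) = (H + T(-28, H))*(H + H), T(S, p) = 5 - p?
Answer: -307/5477 ≈ -0.056053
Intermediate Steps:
C(H) = 10*H (C(H) = (H + (5 - H))*(H + H) = 5*(2*H) = 10*H)
C(-186 - 1*121)/54770 = (10*(-186 - 1*121))/54770 = (10*(-186 - 121))*(1/54770) = (10*(-307))*(1/54770) = -3070*1/54770 = -307/5477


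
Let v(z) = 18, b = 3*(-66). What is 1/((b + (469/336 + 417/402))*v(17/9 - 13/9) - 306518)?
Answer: -536/166180477 ≈ -3.2254e-6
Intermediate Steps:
b = -198
1/((b + (469/336 + 417/402))*v(17/9 - 13/9) - 306518) = 1/((-198 + (469/336 + 417/402))*18 - 306518) = 1/((-198 + (469*(1/336) + 417*(1/402)))*18 - 306518) = 1/((-198 + (67/48 + 139/134))*18 - 306518) = 1/((-198 + 7825/3216)*18 - 306518) = 1/(-628943/3216*18 - 306518) = 1/(-1886829/536 - 306518) = 1/(-166180477/536) = -536/166180477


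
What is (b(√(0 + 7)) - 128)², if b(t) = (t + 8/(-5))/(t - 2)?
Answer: 3613829/225 - 7604*√7/225 ≈ 15972.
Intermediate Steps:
b(t) = (-8/5 + t)/(-2 + t) (b(t) = (t + 8*(-⅕))/(-2 + t) = (t - 8/5)/(-2 + t) = (-8/5 + t)/(-2 + t))
(b(√(0 + 7)) - 128)² = ((-8/5 + √(0 + 7))/(-2 + √(0 + 7)) - 128)² = ((-8/5 + √7)/(-2 + √7) - 128)² = (-128 + (-8/5 + √7)/(-2 + √7))²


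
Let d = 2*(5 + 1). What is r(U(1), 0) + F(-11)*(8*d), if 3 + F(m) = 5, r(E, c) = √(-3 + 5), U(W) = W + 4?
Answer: 192 + √2 ≈ 193.41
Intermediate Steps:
U(W) = 4 + W
r(E, c) = √2
F(m) = 2 (F(m) = -3 + 5 = 2)
d = 12 (d = 2*6 = 12)
r(U(1), 0) + F(-11)*(8*d) = √2 + 2*(8*12) = √2 + 2*96 = √2 + 192 = 192 + √2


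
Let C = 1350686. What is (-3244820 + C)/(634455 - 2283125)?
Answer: 947067/824335 ≈ 1.1489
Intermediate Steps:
(-3244820 + C)/(634455 - 2283125) = (-3244820 + 1350686)/(634455 - 2283125) = -1894134/(-1648670) = -1894134*(-1/1648670) = 947067/824335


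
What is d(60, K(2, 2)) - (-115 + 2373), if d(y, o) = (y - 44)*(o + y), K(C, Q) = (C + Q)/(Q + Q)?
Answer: -1282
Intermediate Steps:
K(C, Q) = (C + Q)/(2*Q) (K(C, Q) = (C + Q)/((2*Q)) = (C + Q)*(1/(2*Q)) = (C + Q)/(2*Q))
d(y, o) = (-44 + y)*(o + y)
d(60, K(2, 2)) - (-115 + 2373) = (60² - 22*(2 + 2)/2 - 44*60 + ((½)*(2 + 2)/2)*60) - (-115 + 2373) = (3600 - 22*4/2 - 2640 + ((½)*(½)*4)*60) - 1*2258 = (3600 - 44*1 - 2640 + 1*60) - 2258 = (3600 - 44 - 2640 + 60) - 2258 = 976 - 2258 = -1282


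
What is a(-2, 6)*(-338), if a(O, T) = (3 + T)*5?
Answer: -15210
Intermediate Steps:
a(O, T) = 15 + 5*T
a(-2, 6)*(-338) = (15 + 5*6)*(-338) = (15 + 30)*(-338) = 45*(-338) = -15210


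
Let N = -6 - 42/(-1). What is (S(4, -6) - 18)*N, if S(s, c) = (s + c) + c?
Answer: -936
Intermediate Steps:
S(s, c) = s + 2*c (S(s, c) = (c + s) + c = s + 2*c)
N = 36 (N = -6 - 42*(-1) = -6 - 6*(-7) = -6 + 42 = 36)
(S(4, -6) - 18)*N = ((4 + 2*(-6)) - 18)*36 = ((4 - 12) - 18)*36 = (-8 - 18)*36 = -26*36 = -936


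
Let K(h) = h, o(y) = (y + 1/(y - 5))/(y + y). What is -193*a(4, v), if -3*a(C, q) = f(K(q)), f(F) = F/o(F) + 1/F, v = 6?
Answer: 84727/126 ≈ 672.44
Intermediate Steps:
o(y) = (y + 1/(-5 + y))/(2*y) (o(y) = (y + 1/(-5 + y))/((2*y)) = (y + 1/(-5 + y))*(1/(2*y)) = (y + 1/(-5 + y))/(2*y))
f(F) = 1/F + 2*F**2*(-5 + F)/(1 + F**2 - 5*F) (f(F) = F/(((1 + F**2 - 5*F)/(2*F*(-5 + F)))) + 1/F = F*(2*F*(-5 + F)/(1 + F**2 - 5*F)) + 1/F = 2*F**2*(-5 + F)/(1 + F**2 - 5*F) + 1/F = 1/F + 2*F**2*(-5 + F)/(1 + F**2 - 5*F))
a(C, q) = -(1 + q**2 - 5*q + 2*q**3*(-5 + q))/(3*q*(1 + q**2 - 5*q))
-193*a(4, v) = -193*(-1 - 1*6**2 + 5*6 + 2*6**3*(5 - 1*6))/(3*6*(1 + 6**2 - 5*6)) = -193*(-1 - 1*36 + 30 + 2*216*(5 - 6))/(3*6*(1 + 36 - 30)) = -193*(-1 - 36 + 30 + 2*216*(-1))/(3*6*7) = -193*(-1 - 36 + 30 - 432)/(3*6*7) = -193*(-439)/(3*6*7) = -193*(-439/126) = 84727/126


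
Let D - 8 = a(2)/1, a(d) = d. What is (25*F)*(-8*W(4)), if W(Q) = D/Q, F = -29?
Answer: 14500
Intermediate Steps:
D = 10 (D = 8 + 2/1 = 8 + 2*1 = 8 + 2 = 10)
W(Q) = 10/Q
(25*F)*(-8*W(4)) = (25*(-29))*(-80/4) = -(-5800)*10*(¼) = -(-5800)*5/2 = -725*(-20) = 14500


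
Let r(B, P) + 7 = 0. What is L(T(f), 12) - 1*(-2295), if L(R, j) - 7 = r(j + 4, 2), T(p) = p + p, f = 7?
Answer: 2295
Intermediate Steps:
T(p) = 2*p
r(B, P) = -7 (r(B, P) = -7 + 0 = -7)
L(R, j) = 0 (L(R, j) = 7 - 7 = 0)
L(T(f), 12) - 1*(-2295) = 0 - 1*(-2295) = 0 + 2295 = 2295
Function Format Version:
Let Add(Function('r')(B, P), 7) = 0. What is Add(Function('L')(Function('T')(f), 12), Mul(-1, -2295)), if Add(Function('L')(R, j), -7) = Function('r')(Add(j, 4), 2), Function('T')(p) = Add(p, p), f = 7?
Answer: 2295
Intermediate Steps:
Function('T')(p) = Mul(2, p)
Function('r')(B, P) = -7 (Function('r')(B, P) = Add(-7, 0) = -7)
Function('L')(R, j) = 0 (Function('L')(R, j) = Add(7, -7) = 0)
Add(Function('L')(Function('T')(f), 12), Mul(-1, -2295)) = Add(0, Mul(-1, -2295)) = Add(0, 2295) = 2295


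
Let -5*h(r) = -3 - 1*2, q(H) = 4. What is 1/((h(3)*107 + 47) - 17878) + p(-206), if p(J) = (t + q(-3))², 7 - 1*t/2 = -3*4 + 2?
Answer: 25593455/17724 ≈ 1444.0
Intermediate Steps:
h(r) = 1 (h(r) = -(-3 - 1*2)/5 = -(-3 - 2)/5 = -⅕*(-5) = 1)
t = 34 (t = 14 - 2*(-3*4 + 2) = 14 - 2*(-12 + 2) = 14 - 2*(-10) = 14 + 20 = 34)
p(J) = 1444 (p(J) = (34 + 4)² = 38² = 1444)
1/((h(3)*107 + 47) - 17878) + p(-206) = 1/((1*107 + 47) - 17878) + 1444 = 1/((107 + 47) - 17878) + 1444 = 1/(154 - 17878) + 1444 = 1/(-17724) + 1444 = -1/17724 + 1444 = 25593455/17724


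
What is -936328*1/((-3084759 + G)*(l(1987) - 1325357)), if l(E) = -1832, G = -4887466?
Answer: -936328/10580649325525 ≈ -8.8494e-8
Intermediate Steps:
-936328*1/((-3084759 + G)*(l(1987) - 1325357)) = -936328*1/((-3084759 - 4887466)*(-1832 - 1325357)) = -936328/((-1327189*(-7972225))) = -936328/10580649325525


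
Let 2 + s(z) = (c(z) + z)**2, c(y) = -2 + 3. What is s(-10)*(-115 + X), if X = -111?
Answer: -17854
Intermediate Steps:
c(y) = 1
s(z) = -2 + (1 + z)**2
s(-10)*(-115 + X) = (-2 + (1 - 10)**2)*(-115 - 111) = (-2 + (-9)**2)*(-226) = (-2 + 81)*(-226) = 79*(-226) = -17854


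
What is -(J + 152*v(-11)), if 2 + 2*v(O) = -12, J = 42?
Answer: 1022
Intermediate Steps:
v(O) = -7 (v(O) = -1 + (½)*(-12) = -1 - 6 = -7)
-(J + 152*v(-11)) = -(42 + 152*(-7)) = -(42 - 1064) = -1*(-1022) = 1022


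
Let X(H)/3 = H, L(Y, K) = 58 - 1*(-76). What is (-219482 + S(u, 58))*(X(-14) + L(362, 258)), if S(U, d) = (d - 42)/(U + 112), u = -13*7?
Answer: -424037752/21 ≈ -2.0192e+7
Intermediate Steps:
u = -91
L(Y, K) = 134 (L(Y, K) = 58 + 76 = 134)
X(H) = 3*H
S(U, d) = (-42 + d)/(112 + U)
(-219482 + S(u, 58))*(X(-14) + L(362, 258)) = (-219482 + (-42 + 58)/(112 - 91))*(3*(-14) + 134) = (-219482 + 16/21)*(-42 + 134) = (-219482 + (1/21)*16)*92 = (-219482 + 16/21)*92 = -4609106/21*92 = -424037752/21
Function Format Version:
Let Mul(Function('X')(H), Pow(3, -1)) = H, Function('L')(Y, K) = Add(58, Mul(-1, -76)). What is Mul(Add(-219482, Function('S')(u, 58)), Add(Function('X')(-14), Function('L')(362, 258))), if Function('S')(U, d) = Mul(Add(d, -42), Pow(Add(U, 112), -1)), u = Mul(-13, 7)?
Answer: Rational(-424037752, 21) ≈ -2.0192e+7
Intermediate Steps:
u = -91
Function('L')(Y, K) = 134 (Function('L')(Y, K) = Add(58, 76) = 134)
Function('X')(H) = Mul(3, H)
Function('S')(U, d) = Mul(Pow(Add(112, U), -1), Add(-42, d)) (Function('S')(U, d) = Mul(Add(-42, d), Pow(Add(112, U), -1)) = Mul(Pow(Add(112, U), -1), Add(-42, d)))
Mul(Add(-219482, Function('S')(u, 58)), Add(Function('X')(-14), Function('L')(362, 258))) = Mul(Add(-219482, Mul(Pow(Add(112, -91), -1), Add(-42, 58))), Add(Mul(3, -14), 134)) = Mul(Add(-219482, Mul(Pow(21, -1), 16)), Add(-42, 134)) = Mul(Add(-219482, Mul(Rational(1, 21), 16)), 92) = Mul(Add(-219482, Rational(16, 21)), 92) = Mul(Rational(-4609106, 21), 92) = Rational(-424037752, 21)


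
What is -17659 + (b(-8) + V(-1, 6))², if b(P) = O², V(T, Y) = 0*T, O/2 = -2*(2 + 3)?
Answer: 142341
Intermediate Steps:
O = -20 (O = 2*(-2*(2 + 3)) = 2*(-2*5) = 2*(-10) = -20)
V(T, Y) = 0
b(P) = 400 (b(P) = (-20)² = 400)
-17659 + (b(-8) + V(-1, 6))² = -17659 + (400 + 0)² = -17659 + 400² = -17659 + 160000 = 142341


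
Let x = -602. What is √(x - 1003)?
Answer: I*√1605 ≈ 40.062*I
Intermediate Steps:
√(x - 1003) = √(-602 - 1003) = √(-1605) = I*√1605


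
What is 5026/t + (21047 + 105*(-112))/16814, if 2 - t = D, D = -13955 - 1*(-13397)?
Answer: 3203853/336280 ≈ 9.5273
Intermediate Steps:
D = -558 (D = -13955 + 13397 = -558)
t = 560 (t = 2 - 1*(-558) = 2 + 558 = 560)
5026/t + (21047 + 105*(-112))/16814 = 5026/560 + (21047 + 105*(-112))/16814 = 5026*(1/560) + (21047 - 11760)*(1/16814) = 359/40 + 9287*(1/16814) = 359/40 + 9287/16814 = 3203853/336280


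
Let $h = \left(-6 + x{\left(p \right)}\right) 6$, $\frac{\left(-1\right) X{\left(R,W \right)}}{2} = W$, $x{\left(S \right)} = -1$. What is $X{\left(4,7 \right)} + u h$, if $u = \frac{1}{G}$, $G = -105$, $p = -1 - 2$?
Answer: $- \frac{68}{5} \approx -13.6$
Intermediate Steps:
$p = -3$
$X{\left(R,W \right)} = - 2 W$
$u = - \frac{1}{105}$ ($u = \frac{1}{-105} = - \frac{1}{105} \approx -0.0095238$)
$h = -42$ ($h = \left(-6 - 1\right) 6 = \left(-7\right) 6 = -42$)
$X{\left(4,7 \right)} + u h = \left(-2\right) 7 - - \frac{2}{5} = -14 + \frac{2}{5} = - \frac{68}{5}$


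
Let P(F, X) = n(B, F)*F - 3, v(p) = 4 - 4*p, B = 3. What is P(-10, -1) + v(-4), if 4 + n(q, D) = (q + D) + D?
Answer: 227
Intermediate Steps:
n(q, D) = -4 + q + 2*D (n(q, D) = -4 + ((q + D) + D) = -4 + ((D + q) + D) = -4 + (q + 2*D) = -4 + q + 2*D)
P(F, X) = -3 + F*(-1 + 2*F) (P(F, X) = (-4 + 3 + 2*F)*F - 3 = (-1 + 2*F)*F - 3 = F*(-1 + 2*F) - 3 = -3 + F*(-1 + 2*F))
P(-10, -1) + v(-4) = (-3 - 10*(-1 + 2*(-10))) + (4 - 4*(-4)) = (-3 - 10*(-1 - 20)) + (4 + 16) = (-3 - 10*(-21)) + 20 = (-3 + 210) + 20 = 207 + 20 = 227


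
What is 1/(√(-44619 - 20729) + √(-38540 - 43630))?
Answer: -I/(3*√9130 + 62*√17) ≈ -0.001844*I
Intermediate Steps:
1/(√(-44619 - 20729) + √(-38540 - 43630)) = 1/(√(-65348) + √(-82170)) = 1/(62*I*√17 + 3*I*√9130) = 1/(3*I*√9130 + 62*I*√17)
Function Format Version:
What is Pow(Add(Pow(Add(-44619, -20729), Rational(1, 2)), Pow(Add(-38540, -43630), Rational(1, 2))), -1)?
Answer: Mul(-1, I, Pow(Add(Mul(3, Pow(9130, Rational(1, 2))), Mul(62, Pow(17, Rational(1, 2)))), -1)) ≈ Mul(-0.0018440, I)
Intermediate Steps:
Pow(Add(Pow(Add(-44619, -20729), Rational(1, 2)), Pow(Add(-38540, -43630), Rational(1, 2))), -1) = Pow(Add(Pow(-65348, Rational(1, 2)), Pow(-82170, Rational(1, 2))), -1) = Pow(Add(Mul(62, I, Pow(17, Rational(1, 2))), Mul(3, I, Pow(9130, Rational(1, 2)))), -1) = Pow(Add(Mul(3, I, Pow(9130, Rational(1, 2))), Mul(62, I, Pow(17, Rational(1, 2)))), -1)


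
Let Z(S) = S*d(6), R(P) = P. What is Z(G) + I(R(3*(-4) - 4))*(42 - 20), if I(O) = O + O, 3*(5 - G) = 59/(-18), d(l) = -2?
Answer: -19337/27 ≈ -716.19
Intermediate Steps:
G = 329/54 (G = 5 - 59/(3*(-18)) = 5 - 59*(-1)/(3*18) = 5 - ⅓*(-59/18) = 5 + 59/54 = 329/54 ≈ 6.0926)
I(O) = 2*O
Z(S) = -2*S (Z(S) = S*(-2) = -2*S)
Z(G) + I(R(3*(-4) - 4))*(42 - 20) = -2*329/54 + (2*(3*(-4) - 4))*(42 - 20) = -329/27 + (2*(-12 - 4))*22 = -329/27 + (2*(-16))*22 = -329/27 - 32*22 = -329/27 - 704 = -19337/27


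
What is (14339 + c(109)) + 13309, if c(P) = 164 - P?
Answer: 27703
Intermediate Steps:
(14339 + c(109)) + 13309 = (14339 + (164 - 1*109)) + 13309 = (14339 + (164 - 109)) + 13309 = (14339 + 55) + 13309 = 14394 + 13309 = 27703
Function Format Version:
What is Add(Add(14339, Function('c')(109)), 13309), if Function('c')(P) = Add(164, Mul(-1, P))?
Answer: 27703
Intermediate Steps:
Add(Add(14339, Function('c')(109)), 13309) = Add(Add(14339, Add(164, Mul(-1, 109))), 13309) = Add(Add(14339, Add(164, -109)), 13309) = Add(Add(14339, 55), 13309) = Add(14394, 13309) = 27703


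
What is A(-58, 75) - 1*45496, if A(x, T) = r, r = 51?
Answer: -45445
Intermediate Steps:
A(x, T) = 51
A(-58, 75) - 1*45496 = 51 - 1*45496 = 51 - 45496 = -45445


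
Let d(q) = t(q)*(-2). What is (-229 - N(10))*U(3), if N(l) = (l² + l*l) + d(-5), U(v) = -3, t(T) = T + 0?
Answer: 1317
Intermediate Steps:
t(T) = T
d(q) = -2*q (d(q) = q*(-2) = -2*q)
N(l) = 10 + 2*l² (N(l) = (l² + l*l) - 2*(-5) = (l² + l²) + 10 = 2*l² + 10 = 10 + 2*l²)
(-229 - N(10))*U(3) = (-229 - (10 + 2*10²))*(-3) = (-229 - (10 + 2*100))*(-3) = (-229 - (10 + 200))*(-3) = (-229 - 1*210)*(-3) = (-229 - 210)*(-3) = -439*(-3) = 1317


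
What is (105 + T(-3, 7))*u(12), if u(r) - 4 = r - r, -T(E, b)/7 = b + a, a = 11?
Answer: -84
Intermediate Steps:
T(E, b) = -77 - 7*b (T(E, b) = -7*(b + 11) = -7*(11 + b) = -77 - 7*b)
u(r) = 4 (u(r) = 4 + (r - r) = 4 + 0 = 4)
(105 + T(-3, 7))*u(12) = (105 + (-77 - 7*7))*4 = (105 + (-77 - 49))*4 = (105 - 126)*4 = -21*4 = -84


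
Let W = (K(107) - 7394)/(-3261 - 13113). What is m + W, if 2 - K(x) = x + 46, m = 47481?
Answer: 259153813/5458 ≈ 47481.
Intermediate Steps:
K(x) = -44 - x (K(x) = 2 - (x + 46) = 2 - (46 + x) = 2 + (-46 - x) = -44 - x)
W = 2515/5458 (W = ((-44 - 1*107) - 7394)/(-3261 - 13113) = ((-44 - 107) - 7394)/(-16374) = (-151 - 7394)*(-1/16374) = -7545*(-1/16374) = 2515/5458 ≈ 0.46079)
m + W = 47481 + 2515/5458 = 259153813/5458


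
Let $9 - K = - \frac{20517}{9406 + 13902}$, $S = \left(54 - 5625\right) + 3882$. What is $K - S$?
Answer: $\frac{39597501}{23308} \approx 1698.9$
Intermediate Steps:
$S = -1689$ ($S = \left(54 - 5625\right) + 3882 = -5571 + 3882 = -1689$)
$K = \frac{230289}{23308}$ ($K = 9 - - \frac{20517}{9406 + 13902} = 9 - - \frac{20517}{23308} = 9 + \frac{20517}{23308} = \frac{230289}{23308} \approx 9.8802$)
$K - S = \frac{230289}{23308} - -1689 = \frac{230289}{23308} + 1689 = \frac{39597501}{23308}$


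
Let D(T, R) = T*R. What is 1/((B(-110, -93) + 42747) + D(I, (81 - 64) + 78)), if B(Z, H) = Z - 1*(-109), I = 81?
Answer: 1/50441 ≈ 1.9825e-5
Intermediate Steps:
B(Z, H) = 109 + Z (B(Z, H) = Z + 109 = 109 + Z)
D(T, R) = R*T
1/((B(-110, -93) + 42747) + D(I, (81 - 64) + 78)) = 1/(((109 - 110) + 42747) + ((81 - 64) + 78)*81) = 1/((-1 + 42747) + (17 + 78)*81) = 1/(42746 + 95*81) = 1/(42746 + 7695) = 1/50441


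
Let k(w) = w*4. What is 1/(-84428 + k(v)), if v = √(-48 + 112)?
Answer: -1/84396 ≈ -1.1849e-5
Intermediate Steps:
v = 8 (v = √64 = 8)
k(w) = 4*w
1/(-84428 + k(v)) = 1/(-84428 + 4*8) = 1/(-84428 + 32) = 1/(-84396) = -1/84396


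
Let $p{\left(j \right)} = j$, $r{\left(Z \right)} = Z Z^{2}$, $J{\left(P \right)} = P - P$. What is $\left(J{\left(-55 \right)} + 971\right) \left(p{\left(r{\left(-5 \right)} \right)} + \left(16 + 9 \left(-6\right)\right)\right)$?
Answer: $-158273$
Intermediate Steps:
$J{\left(P \right)} = 0$
$r{\left(Z \right)} = Z^{3}$
$\left(J{\left(-55 \right)} + 971\right) \left(p{\left(r{\left(-5 \right)} \right)} + \left(16 + 9 \left(-6\right)\right)\right) = \left(0 + 971\right) \left(\left(-5\right)^{3} + \left(16 + 9 \left(-6\right)\right)\right) = 971 \left(-125 + \left(16 - 54\right)\right) = 971 \left(-125 - 38\right) = 971 \left(-163\right) = -158273$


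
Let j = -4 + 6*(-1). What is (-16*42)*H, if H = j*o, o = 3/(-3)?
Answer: -6720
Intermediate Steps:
j = -10 (j = -4 - 6 = -10)
o = -1 (o = 3*(-1/3) = -1)
H = 10 (H = -10*(-1) = 10)
(-16*42)*H = -16*42*10 = -672*10 = -6720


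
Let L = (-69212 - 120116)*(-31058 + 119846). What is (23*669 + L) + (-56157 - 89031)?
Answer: -16810184265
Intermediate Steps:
L = -16810054464 (L = -189328*88788 = -16810054464)
(23*669 + L) + (-56157 - 89031) = (23*669 - 16810054464) + (-56157 - 89031) = (15387 - 16810054464) - 145188 = -16810039077 - 145188 = -16810184265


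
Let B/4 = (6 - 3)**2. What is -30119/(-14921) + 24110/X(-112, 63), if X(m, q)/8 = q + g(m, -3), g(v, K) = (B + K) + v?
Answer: -177945039/954944 ≈ -186.34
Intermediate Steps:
B = 36 (B = 4*(6 - 3)**2 = 4*3**2 = 4*9 = 36)
g(v, K) = 36 + K + v (g(v, K) = (36 + K) + v = 36 + K + v)
X(m, q) = 264 + 8*m + 8*q (X(m, q) = 8*(q + (36 - 3 + m)) = 8*(q + (33 + m)) = 8*(33 + m + q) = 264 + 8*m + 8*q)
-30119/(-14921) + 24110/X(-112, 63) = -30119/(-14921) + 24110/(264 + 8*(-112) + 8*63) = -30119*(-1/14921) + 24110/(264 - 896 + 504) = 30119/14921 + 24110/(-128) = 30119/14921 + 24110*(-1/128) = 30119/14921 - 12055/64 = -177945039/954944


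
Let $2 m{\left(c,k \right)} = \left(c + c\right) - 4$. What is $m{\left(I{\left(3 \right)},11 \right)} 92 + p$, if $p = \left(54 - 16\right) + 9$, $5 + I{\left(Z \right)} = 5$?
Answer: $-137$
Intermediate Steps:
$I{\left(Z \right)} = 0$ ($I{\left(Z \right)} = -5 + 5 = 0$)
$m{\left(c,k \right)} = -2 + c$ ($m{\left(c,k \right)} = \frac{\left(c + c\right) - 4}{2} = \frac{2 c - 4}{2} = \frac{-4 + 2 c}{2} = -2 + c$)
$p = 47$ ($p = 38 + 9 = 47$)
$m{\left(I{\left(3 \right)},11 \right)} 92 + p = \left(-2 + 0\right) 92 + 47 = \left(-2\right) 92 + 47 = -184 + 47 = -137$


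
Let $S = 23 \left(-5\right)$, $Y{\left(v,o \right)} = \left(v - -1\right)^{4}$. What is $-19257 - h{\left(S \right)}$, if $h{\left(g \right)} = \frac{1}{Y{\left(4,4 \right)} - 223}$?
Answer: $- \frac{7741315}{402} \approx -19257.0$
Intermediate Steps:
$Y{\left(v,o \right)} = \left(1 + v\right)^{4}$ ($Y{\left(v,o \right)} = \left(v + 1\right)^{4} = \left(1 + v\right)^{4}$)
$S = -115$
$h{\left(g \right)} = \frac{1}{402}$ ($h{\left(g \right)} = \frac{1}{\left(1 + 4\right)^{4} - 223} = \frac{1}{5^{4} - 223} = \frac{1}{625 - 223} = \frac{1}{402}$)
$-19257 - h{\left(S \right)} = -19257 - \frac{1}{402} = - \frac{7741315}{402}$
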